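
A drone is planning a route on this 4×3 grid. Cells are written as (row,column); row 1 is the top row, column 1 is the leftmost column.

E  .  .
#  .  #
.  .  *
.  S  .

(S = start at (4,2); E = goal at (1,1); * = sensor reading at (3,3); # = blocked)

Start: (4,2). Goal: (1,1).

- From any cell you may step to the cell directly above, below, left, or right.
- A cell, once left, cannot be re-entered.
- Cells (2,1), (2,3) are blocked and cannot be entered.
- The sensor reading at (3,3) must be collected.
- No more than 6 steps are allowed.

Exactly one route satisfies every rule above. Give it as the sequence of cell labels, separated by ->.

Any route must reach (3,3) and still end at (1,1) within 6 moves, so the order of the required stops is forced.
Route from (4,2): right to (4,3), up to (3,3), left to (3,2), 2× up (reaching (1,2)), left to (1,1) — 6 moves in all.
Check: all required cells visited; 6 ≤ 6 moves.

(4,2) -> (4,3) -> (3,3) -> (3,2) -> (2,2) -> (1,2) -> (1,1)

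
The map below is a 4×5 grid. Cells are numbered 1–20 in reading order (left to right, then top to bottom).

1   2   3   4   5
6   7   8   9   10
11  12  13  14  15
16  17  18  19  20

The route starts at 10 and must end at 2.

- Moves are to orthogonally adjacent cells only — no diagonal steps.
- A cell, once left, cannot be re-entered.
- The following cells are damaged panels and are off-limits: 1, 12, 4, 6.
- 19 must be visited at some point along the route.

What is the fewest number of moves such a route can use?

Any route passes through 19 somewhere between 10 and 2. Summing Manhattan distances along the two legs (10 → 19 → 2) gives a lower bound of 3 + 5 = 8 moves.
A route of 8 moves achieves this: 10 → 15 → 20 → 19 → 14 → 9 → 8 → 3 → 2.
Since 8 matches the lower bound, it is optimal.

8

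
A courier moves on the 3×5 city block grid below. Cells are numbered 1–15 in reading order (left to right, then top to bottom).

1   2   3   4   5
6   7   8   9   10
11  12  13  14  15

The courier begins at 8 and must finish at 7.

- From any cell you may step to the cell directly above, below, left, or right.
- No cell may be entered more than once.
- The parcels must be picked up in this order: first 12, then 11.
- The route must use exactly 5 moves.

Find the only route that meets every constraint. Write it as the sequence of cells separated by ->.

8 -> 13 -> 12 -> 11 -> 6 -> 7

The waypoints must appear in the order 12, 11, with no cell reused.
Route from 8: down 1 to 13, left 2 to 11, up 1 to 6, right 1 to 7 — 5 moves in all.
Check: order respected (12 at step 2, 11 at step 3); 5 moves as required.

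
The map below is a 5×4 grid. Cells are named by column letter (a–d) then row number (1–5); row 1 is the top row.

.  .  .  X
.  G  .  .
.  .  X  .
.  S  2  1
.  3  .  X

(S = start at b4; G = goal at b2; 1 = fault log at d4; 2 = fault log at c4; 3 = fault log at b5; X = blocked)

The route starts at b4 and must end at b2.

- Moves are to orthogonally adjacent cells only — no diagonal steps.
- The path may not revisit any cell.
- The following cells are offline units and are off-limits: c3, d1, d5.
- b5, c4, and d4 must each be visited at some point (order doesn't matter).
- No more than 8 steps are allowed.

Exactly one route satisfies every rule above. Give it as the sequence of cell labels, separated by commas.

b4, b5, c5, c4, d4, d3, d2, c2, b2

The 8-move cap with required stops at b5, c4, d4 leaves no slack for detours.
Route from b4: down 1 to b5, right 1 to c5, up 1 to c4, right 1 to d4, up 2 to d2, left 2 to b2 — 8 moves in all.
Check: all required cells visited; 8 ≤ 8 moves.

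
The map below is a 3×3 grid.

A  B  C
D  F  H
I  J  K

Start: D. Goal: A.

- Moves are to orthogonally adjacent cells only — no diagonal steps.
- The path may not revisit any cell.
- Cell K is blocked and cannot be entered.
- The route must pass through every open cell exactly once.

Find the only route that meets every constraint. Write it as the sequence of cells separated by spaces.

D I J F H C B A

Need to visit all 8 open cells exactly once, starting at D and ending at A.
Cell C has only two open neighbours (H and B), so the path must pass straight through it: one of those is the cell it's entered from and the other is where it exits.
Route from D: down 1 to I, right 1 to J, up 1 to F, right 1 to H, up 1 to C, left 2 to A — 7 moves in all.
Check: all 8 open cells covered.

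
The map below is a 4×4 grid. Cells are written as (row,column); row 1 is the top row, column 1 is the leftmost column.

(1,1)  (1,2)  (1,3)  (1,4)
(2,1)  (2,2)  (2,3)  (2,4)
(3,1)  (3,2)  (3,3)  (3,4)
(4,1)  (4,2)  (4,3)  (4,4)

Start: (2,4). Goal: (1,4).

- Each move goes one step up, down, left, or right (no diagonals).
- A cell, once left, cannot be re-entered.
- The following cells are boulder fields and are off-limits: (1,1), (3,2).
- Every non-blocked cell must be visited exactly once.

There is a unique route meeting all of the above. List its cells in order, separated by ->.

(2,4) -> (2,3) -> (3,3) -> (3,4) -> (4,4) -> (4,3) -> (4,2) -> (4,1) -> (3,1) -> (2,1) -> (2,2) -> (1,2) -> (1,3) -> (1,4)

Need to visit all 14 open cells exactly once, starting at (2,4) and ending at (1,4).
Cell (4,4) has only two open neighbours ((3,4) and (4,3)), so the path must pass straight through it: one of those is the cell it's entered from and the other is where it exits.
Route from (2,4): left to (2,3), down to (3,3), right to (3,4), down to (4,4), 3× left (reaching (4,1)), 2× up (reaching (2,1)), right to (2,2), up to (1,2), 2× right (reaching (1,4)) — 13 moves in all.
Check: all 14 open cells covered.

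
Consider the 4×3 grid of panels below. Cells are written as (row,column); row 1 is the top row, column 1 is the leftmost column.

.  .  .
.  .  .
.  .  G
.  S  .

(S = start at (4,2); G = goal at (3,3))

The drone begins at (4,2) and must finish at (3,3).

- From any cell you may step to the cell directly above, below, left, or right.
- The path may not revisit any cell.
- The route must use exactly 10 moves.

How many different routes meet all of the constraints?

Need simple routes of exactly 10 moves from (4,2) to (3,3) (Manhattan distance 2, so 4 moves are spent on a detour and 4 undoing it).
Enumerating: (4,2) (4,1) (3,1) (2,1) (1,1) (1,2) (1,3) (2,3) (2,2) (3,2) (3,3) | (4,2) (4,1) (3,1) (3,2) (2,2) (2,1) (1,1) (1,2) (1,3) (2,3) (3,3).
That gives 2 routes.

2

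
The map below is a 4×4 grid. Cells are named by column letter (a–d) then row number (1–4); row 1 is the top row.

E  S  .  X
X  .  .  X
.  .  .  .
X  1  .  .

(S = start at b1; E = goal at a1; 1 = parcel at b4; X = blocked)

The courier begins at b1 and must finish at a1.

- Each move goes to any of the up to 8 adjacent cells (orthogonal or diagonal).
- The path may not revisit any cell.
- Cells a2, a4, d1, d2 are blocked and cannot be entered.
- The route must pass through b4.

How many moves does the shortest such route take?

6

Any route passes through b4 somewhere between b1 and a1. Summing Chebyshev distances along the two legs (b1 → b4 → a1) gives a lower bound of 3 + 3 = 6 moves.
A route of 6 moves achieves this: b1 → c2 → b3 → b4 → a3 → b2 → a1.
Since 6 matches the lower bound, it is optimal.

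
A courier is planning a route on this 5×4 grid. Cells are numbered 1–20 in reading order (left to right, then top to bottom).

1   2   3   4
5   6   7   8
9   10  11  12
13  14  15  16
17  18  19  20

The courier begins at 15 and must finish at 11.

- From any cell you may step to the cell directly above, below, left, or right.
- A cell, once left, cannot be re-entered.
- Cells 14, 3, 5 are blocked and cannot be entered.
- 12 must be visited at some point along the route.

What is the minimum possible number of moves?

Any route passes through 12 somewhere between 15 and 11. Summing Manhattan distances along the two legs (15 → 12 → 11) gives a lower bound of 2 + 1 = 3 moves.
A route of 3 moves achieves this: 15 → 16 → 12 → 11.
Since 3 matches the lower bound, it is optimal.

3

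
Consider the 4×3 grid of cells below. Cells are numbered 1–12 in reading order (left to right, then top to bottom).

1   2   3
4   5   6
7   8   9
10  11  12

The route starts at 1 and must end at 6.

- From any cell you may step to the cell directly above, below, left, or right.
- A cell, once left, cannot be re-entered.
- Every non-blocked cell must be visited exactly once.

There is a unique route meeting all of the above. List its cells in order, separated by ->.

1 -> 4 -> 7 -> 10 -> 11 -> 12 -> 9 -> 8 -> 5 -> 2 -> 3 -> 6

Need to visit all 12 open cells exactly once, starting at 1 and ending at 6.
Cell 3 has only two open neighbours (6 and 2), so the path must pass straight through it: one of those is the cell it's entered from and the other is where it exits.
Route from 1: down 3 to 10, right 2 to 12, up 1 to 9, left 1 to 8, up 2 to 2, right 1 to 3, down 1 to 6 — 11 moves in all.
Check: all 12 open cells covered.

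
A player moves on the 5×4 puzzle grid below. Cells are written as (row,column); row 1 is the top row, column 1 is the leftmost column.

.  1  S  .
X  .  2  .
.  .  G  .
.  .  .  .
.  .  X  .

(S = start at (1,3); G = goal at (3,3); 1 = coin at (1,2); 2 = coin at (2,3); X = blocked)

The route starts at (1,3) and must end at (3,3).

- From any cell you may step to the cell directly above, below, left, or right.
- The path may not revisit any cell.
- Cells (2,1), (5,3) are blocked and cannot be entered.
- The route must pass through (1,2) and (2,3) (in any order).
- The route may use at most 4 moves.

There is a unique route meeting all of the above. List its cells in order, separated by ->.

(1,3) -> (1,2) -> (2,2) -> (2,3) -> (3,3)

The 4-move cap with required stops at (1,2), (2,3) leaves no slack for detours.
Route from (1,3): left to (1,2), down to (2,2), right to (2,3), down to (3,3) — 4 moves in all.
Check: all required cells visited; 4 ≤ 4 moves.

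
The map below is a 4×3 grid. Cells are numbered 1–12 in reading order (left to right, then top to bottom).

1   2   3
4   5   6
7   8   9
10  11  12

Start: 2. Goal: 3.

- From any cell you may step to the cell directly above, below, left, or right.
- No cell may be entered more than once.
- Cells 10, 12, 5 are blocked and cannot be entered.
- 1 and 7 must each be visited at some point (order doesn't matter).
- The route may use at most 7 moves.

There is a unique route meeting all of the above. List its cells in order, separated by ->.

The budget equals the shortest possible length, so every move has to be on a shortest route through the required cells.
Route from 2: left to 1, 2× down (reaching 7), 2× right (reaching 9), 2× up (reaching 3) — 7 moves in all.
Check: all required cells visited; 7 ≤ 7 moves.

2 -> 1 -> 4 -> 7 -> 8 -> 9 -> 6 -> 3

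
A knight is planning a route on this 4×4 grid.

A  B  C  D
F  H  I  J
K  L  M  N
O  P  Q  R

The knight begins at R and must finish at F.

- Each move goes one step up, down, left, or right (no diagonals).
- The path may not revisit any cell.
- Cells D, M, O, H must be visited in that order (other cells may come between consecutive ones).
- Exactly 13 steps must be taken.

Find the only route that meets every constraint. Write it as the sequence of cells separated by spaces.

The waypoints must appear in the order D, M, O, H, with no cell reused.
Route from R: up 3 to D, left 1 to C, down 3 to Q, left 2 to O, up 1 to K, right 1 to L, up 1 to H, left 1 to F — 13 moves in all.
Check: order respected (D at step 3, M at step 6, O at step 9, H at step 12); 13 moves as required.

R N J D C I M Q P O K L H F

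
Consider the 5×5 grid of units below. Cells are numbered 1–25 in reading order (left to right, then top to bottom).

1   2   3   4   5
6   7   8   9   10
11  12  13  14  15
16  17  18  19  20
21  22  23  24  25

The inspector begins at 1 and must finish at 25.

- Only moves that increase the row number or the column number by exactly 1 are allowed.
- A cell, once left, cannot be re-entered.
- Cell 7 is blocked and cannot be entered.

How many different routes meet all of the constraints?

A right/down-only route from 1 to 25 makes exactly 4 down-moves and 4 right-moves in some order.
With no other constraints that would be C(8,4) = 70 routes.
Subtract routes through each blocked cell (inclusion–exclusion for overlaps): − through 7: 40 → 30.
That gives 30 routes.

30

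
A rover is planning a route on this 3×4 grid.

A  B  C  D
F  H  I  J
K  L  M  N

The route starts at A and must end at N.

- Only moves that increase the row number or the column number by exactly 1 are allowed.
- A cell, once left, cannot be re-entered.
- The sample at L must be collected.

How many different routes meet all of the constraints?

A right/down-only route from A to N makes exactly 2 down-moves and 3 right-moves in some order.
With no other constraints that would be C(5,2) = 10 routes.
Split at L and multiply the segment counts: A→L: 3; L→N: 1; product = 3.
That gives 3 routes.

3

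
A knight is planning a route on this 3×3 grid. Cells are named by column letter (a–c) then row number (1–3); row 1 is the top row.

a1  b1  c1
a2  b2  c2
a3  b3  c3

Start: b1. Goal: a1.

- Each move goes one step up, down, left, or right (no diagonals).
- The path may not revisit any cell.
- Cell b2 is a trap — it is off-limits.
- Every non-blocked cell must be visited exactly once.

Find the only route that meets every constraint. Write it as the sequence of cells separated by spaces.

Need to visit all 8 open cells exactly once, starting at b1 and ending at a1.
Cell a3 has only two open neighbours (a2 and b3), so the path must pass straight through it: one of those is the cell it's entered from and the other is where it exits.
Route from b1: right 1 to c1, down 2 to c3, left 2 to a3, up 2 to a1 — 7 moves in all.
Check: all 8 open cells covered.

b1 c1 c2 c3 b3 a3 a2 a1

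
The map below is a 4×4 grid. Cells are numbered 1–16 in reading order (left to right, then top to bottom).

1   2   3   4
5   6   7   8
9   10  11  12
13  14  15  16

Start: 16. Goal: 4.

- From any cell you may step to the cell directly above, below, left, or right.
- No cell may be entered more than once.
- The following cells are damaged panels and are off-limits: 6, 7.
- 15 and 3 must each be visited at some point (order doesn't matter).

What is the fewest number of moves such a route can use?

Any route passes through 15 and 3 in some order between 16 and 4. Summing Manhattan distances along each leg and taking the cheapest ordering (16 → 15 → 3 → 4) gives a lower bound of 1 + 3 + 1 = 5 moves.
That bound ignores the blocked cells. Measuring each leg by the fewest moves that actually steer around them (16→15: 1; 15→3: 5; 3→4: 1) raises the lower bound to 7.
The shortest route satisfying every rule uses 9 moves: 16 → 15 → 11 → 10 → 9 → 5 → 1 → 2 → 3 → 4.
The bound of 7 isn't tight here; checking systematically, no route of length 7 through 8 satisfies every constraint, so 9 is the minimum.

9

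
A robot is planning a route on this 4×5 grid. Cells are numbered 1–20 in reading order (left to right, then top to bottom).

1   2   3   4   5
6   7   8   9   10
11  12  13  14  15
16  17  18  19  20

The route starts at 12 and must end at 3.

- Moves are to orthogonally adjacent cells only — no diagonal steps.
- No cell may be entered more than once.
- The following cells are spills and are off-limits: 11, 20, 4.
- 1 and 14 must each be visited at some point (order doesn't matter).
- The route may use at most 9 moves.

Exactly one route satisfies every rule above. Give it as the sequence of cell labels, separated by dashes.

12 - 13 - 14 - 9 - 8 - 7 - 6 - 1 - 2 - 3

Any route must reach 1 and 14 and still end at 3 within 9 moves, so the order of the required stops is forced.
Route from 12: right 2 to 14, up 1 to 9, left 3 to 6, up 1 to 1, right 2 to 3 — 9 moves in all.
Check: all required cells visited; 9 ≤ 9 moves.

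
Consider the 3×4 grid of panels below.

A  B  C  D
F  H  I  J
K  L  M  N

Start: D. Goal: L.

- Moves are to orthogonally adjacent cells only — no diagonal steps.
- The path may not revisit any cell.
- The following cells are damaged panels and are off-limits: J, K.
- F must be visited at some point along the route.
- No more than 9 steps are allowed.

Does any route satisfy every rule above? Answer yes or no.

yes

One route that works: D → C → B → A → F → H → L.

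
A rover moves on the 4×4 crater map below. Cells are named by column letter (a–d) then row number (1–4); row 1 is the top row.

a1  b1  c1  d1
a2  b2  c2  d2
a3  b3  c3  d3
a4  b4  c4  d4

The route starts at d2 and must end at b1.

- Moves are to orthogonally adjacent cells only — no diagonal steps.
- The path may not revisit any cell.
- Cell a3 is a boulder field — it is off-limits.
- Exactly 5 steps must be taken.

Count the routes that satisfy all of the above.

Need simple routes of exactly 5 moves from d2 to b1 (Manhattan distance 3, so 1 moves are spent on a detour and 1 undoing it).
Enumerating: d2 d1 c1 c2 b2 b1 | d2 d3 c3 c2 c1 b1 | d2 d3 c3 c2 b2 b1 | d2 d3 c3 b3 b2 b1 | d2 c2 c3 b3 b2 b1 | d2 c2 b2 a2 a1 b1.
That gives 6 routes.

6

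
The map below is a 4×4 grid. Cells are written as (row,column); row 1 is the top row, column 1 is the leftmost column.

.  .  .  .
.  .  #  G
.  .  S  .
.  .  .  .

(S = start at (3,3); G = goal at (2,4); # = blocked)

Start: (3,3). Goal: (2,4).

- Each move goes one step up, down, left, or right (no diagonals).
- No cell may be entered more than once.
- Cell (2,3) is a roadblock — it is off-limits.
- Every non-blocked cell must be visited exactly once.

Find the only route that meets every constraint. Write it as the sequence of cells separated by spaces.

(3,3) (3,4) (4,4) (4,3) (4,2) (4,1) (3,1) (3,2) (2,2) (2,1) (1,1) (1,2) (1,3) (1,4) (2,4)

Need to visit all 15 open cells exactly once, starting at (3,3) and ending at (2,4).
Cell (1,4) has only two open neighbours ((2,4) and (1,3)), so the path must pass straight through it: one of those is the cell it's entered from and the other is where it exits.
Route from (3,3): right to (3,4), down to (4,4), 3× left (reaching (4,1)), up to (3,1), right to (3,2), up to (2,2), left to (2,1), up to (1,1), 3× right (reaching (1,4)), down to (2,4) — 14 moves in all.
Check: all 15 open cells covered.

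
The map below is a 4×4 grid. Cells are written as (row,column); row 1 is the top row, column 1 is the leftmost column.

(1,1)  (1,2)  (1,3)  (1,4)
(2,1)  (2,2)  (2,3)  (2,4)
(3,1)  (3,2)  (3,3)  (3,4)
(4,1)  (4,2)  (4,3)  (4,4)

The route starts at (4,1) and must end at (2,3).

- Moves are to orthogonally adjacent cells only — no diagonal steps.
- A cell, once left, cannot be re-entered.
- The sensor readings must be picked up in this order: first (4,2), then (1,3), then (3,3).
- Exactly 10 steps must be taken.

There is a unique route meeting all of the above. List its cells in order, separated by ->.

(4,1) -> (4,2) -> (3,2) -> (2,2) -> (1,2) -> (1,3) -> (1,4) -> (2,4) -> (3,4) -> (3,3) -> (2,3)

The waypoints must appear in the order (4,2), (1,3), (3,3), with no cell reused.
Route from (4,1): right 1 to (4,2), up 3 to (1,2), right 2 to (1,4), down 2 to (3,4), left 1 to (3,3), up 1 to (2,3) — 10 moves in all.
Check: order respected ((4,2) at step 1, (1,3) at step 5, (3,3) at step 9); 10 moves as required.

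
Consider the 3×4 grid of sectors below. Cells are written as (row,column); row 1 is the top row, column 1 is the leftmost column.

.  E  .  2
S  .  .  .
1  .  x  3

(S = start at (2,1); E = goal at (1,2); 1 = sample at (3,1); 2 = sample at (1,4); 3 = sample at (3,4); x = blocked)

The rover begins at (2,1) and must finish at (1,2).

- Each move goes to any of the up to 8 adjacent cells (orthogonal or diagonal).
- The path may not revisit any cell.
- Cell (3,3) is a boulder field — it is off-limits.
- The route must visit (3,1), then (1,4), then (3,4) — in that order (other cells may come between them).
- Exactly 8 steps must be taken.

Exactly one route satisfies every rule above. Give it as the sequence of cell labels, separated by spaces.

The waypoints must appear in the order (3,1), (1,4), (3,4), with no cell reused.
Route from (2,1): down 1 to (3,1), up-right 2 to (1,3), right 1 to (1,4), down 2 to (3,4), up-left 2 to (1,2) — 8 moves in all.
Check: order respected (1 at step 1, 2 at step 4, 3 at step 6); 8 moves as required.

(2,1) (3,1) (2,2) (1,3) (1,4) (2,4) (3,4) (2,3) (1,2)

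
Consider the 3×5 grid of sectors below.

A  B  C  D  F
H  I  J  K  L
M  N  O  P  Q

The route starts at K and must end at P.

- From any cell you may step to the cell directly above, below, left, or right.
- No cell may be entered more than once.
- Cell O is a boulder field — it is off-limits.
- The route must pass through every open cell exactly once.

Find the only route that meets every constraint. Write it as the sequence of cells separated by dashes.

Need to visit all 14 open cells exactly once, starting at K and ending at P.
Route from K: left 2 to I, down 1 to N, left 1 to M, up 2 to A, right 4 to F, down 2 to Q, left 1 to P — 13 moves in all.
Check: all 14 open cells covered.

K - J - I - N - M - H - A - B - C - D - F - L - Q - P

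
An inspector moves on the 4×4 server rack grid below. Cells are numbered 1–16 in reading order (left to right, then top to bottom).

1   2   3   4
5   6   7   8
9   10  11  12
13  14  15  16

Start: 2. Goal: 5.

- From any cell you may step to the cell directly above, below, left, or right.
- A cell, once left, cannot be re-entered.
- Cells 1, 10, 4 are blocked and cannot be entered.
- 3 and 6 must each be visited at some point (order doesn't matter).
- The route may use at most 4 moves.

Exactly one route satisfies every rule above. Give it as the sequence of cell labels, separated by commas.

2, 3, 7, 6, 5

The 4-move cap with required stops at 3, 6 leaves no slack for detours.
Route from 2: right to 3, down to 7, 2× left (reaching 5) — 4 moves in all.
Check: all required cells visited; 4 ≤ 4 moves.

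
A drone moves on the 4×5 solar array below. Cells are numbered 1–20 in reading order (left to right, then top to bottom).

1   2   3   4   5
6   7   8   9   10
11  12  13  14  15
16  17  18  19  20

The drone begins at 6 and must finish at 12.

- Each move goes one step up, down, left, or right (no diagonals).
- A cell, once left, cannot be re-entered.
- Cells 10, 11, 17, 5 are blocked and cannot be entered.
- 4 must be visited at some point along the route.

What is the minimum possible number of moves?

8

Any route passes through 4 somewhere between 6 and 12. Summing Manhattan distances along the two legs (6 → 4 → 12) gives a lower bound of 4 + 4 = 8 moves.
A route of 8 moves achieves this: 6 → 1 → 2 → 3 → 4 → 9 → 14 → 13 → 12.
Since 8 matches the lower bound, it is optimal.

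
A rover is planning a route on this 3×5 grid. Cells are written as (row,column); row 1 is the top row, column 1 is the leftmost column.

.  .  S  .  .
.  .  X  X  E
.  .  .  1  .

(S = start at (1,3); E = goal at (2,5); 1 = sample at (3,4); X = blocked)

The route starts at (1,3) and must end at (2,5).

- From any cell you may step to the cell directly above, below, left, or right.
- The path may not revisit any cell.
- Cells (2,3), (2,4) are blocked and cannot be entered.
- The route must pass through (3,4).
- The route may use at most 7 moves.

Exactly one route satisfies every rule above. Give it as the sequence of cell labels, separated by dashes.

(1,3) - (1,2) - (2,2) - (3,2) - (3,3) - (3,4) - (3,5) - (2,5)

The 7-move cap with required stops at (3,4) leaves no slack for detours.
Route from (1,3): left to (1,2), 2× down (reaching (3,2)), 3× right (reaching (3,5)), up to (2,5) — 7 moves in all.
Check: all required cells visited; 7 ≤ 7 moves.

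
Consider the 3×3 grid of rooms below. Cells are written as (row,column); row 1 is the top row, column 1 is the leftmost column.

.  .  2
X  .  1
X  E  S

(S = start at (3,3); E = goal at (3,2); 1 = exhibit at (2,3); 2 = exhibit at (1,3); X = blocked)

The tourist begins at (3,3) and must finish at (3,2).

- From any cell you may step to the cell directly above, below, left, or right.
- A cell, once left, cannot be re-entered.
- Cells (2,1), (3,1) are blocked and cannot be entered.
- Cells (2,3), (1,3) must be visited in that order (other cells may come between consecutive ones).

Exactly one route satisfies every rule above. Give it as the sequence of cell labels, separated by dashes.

The waypoints must appear in the order (2,3), (1,3), with no cell reused.
Route from (3,3): 2× up (reaching (1,3)), left to (1,2), 2× down (reaching (3,2)) — 5 moves in all.
Check: order respected (1 at step 1, 2 at step 2).

(3,3) - (2,3) - (1,3) - (1,2) - (2,2) - (3,2)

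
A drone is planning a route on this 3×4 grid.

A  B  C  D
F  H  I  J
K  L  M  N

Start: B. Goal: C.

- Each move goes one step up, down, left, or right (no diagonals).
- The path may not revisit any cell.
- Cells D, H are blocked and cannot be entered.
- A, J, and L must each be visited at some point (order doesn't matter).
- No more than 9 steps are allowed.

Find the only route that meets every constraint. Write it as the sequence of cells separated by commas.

B, A, F, K, L, M, N, J, I, C

Any route must reach A, J, and L and still end at C within 9 moves, so the order of the required stops is forced.
Route from B: left to A, 2× down (reaching K), 3× right (reaching N), up to J, left to I, up to C — 9 moves in all.
Check: all required cells visited; 9 ≤ 9 moves.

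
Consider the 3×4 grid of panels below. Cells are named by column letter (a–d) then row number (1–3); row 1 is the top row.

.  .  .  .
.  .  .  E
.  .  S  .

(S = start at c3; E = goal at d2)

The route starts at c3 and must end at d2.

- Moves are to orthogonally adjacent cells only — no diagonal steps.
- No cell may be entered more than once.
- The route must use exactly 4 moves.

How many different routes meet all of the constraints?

Need simple routes of exactly 4 moves from c3 to d2 (Manhattan distance 2, so 1 moves are spent on a detour and 1 undoing it).
Enumerating: c3 c2 c1 d1 d2 | c3 b3 b2 c2 d2.
That gives 2 routes.

2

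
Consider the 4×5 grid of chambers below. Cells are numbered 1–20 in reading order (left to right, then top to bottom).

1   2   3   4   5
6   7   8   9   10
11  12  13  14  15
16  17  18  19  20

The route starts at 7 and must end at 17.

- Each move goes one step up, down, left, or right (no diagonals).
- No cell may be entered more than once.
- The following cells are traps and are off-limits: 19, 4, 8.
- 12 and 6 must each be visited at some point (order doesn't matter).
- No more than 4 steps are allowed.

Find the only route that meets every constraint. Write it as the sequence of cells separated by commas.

7, 6, 11, 12, 17

The budget equals the shortest possible length, so every move has to be on a shortest route through the required cells.
Route from 7: left 1 to 6, down 1 to 11, right 1 to 12, down 1 to 17 — 4 moves in all.
Check: all required cells visited; 4 ≤ 4 moves.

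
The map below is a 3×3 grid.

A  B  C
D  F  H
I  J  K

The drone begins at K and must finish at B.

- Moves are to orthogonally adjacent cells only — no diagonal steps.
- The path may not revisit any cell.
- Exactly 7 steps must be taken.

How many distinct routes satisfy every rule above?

2

Need simple routes of exactly 7 moves from K to B (Manhattan distance 3, so 2 moves are spent on a detour and 2 undoing it).
Enumerating: K H F J I D A B | K J I D F H C B.
That gives 2 routes.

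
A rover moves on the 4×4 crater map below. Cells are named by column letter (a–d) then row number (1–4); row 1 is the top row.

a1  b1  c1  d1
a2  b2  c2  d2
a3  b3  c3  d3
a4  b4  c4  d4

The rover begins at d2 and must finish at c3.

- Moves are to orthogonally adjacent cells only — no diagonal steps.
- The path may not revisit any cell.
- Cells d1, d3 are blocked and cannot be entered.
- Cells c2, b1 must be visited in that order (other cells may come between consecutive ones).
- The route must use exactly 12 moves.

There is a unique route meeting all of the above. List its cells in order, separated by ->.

The waypoints must appear in the order c2, b1, with no cell reused.
Route from d2: left 1 to c2, up 1 to c1, left 2 to a1, down 1 to a2, right 1 to b2, down 1 to b3, left 1 to a3, down 1 to a4, right 2 to c4, up 1 to c3 — 12 moves in all.
Check: order respected (c2 at step 1, b1 at step 3); 12 moves as required.

d2 -> c2 -> c1 -> b1 -> a1 -> a2 -> b2 -> b3 -> a3 -> a4 -> b4 -> c4 -> c3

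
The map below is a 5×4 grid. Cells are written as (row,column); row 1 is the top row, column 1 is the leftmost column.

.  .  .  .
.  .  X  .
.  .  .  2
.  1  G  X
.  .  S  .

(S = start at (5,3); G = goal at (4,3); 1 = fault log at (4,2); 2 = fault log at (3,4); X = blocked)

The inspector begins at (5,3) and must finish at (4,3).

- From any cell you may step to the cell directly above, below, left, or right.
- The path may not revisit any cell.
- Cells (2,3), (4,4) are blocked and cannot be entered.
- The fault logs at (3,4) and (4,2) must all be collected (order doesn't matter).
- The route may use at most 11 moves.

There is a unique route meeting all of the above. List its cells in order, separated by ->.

(5,3) -> (5,2) -> (4,2) -> (3,2) -> (2,2) -> (1,2) -> (1,3) -> (1,4) -> (2,4) -> (3,4) -> (3,3) -> (4,3)

Any route must reach (3,4) and (4,2) and still end at (4,3) within 11 moves, so the order of the required stops is forced.
Route from (5,3): left 1 to (5,2), up 4 to (1,2), right 2 to (1,4), down 2 to (3,4), left 1 to (3,3), down 1 to (4,3) — 11 moves in all.
Check: all required cells visited; 11 ≤ 11 moves.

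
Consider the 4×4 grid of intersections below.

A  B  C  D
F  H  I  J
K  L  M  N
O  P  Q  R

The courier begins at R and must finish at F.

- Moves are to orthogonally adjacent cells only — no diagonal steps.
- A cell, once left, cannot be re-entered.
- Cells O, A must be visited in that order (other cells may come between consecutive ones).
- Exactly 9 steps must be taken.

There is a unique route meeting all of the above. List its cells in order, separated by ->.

The waypoints must appear in the order O, A, with no cell reused.
Route from R: 3× left (reaching O), up to K, right to L, 2× up (reaching B), left to A, down to F — 9 moves in all.
Check: order respected (O at step 3, A at step 8); 9 moves as required.

R -> Q -> P -> O -> K -> L -> H -> B -> A -> F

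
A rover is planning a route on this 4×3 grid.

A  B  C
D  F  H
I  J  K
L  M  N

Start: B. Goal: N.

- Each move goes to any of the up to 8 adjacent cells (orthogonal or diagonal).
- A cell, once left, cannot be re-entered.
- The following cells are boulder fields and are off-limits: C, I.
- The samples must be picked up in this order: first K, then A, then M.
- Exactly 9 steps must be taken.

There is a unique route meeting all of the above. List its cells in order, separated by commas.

B, H, K, F, A, D, J, L, M, N

The waypoints must appear in the order K, A, M, with no cell reused.
Route from B: down-right to H, down to K, 2× up-left (reaching A), down to D, down-right to J, down-left to L, 2× right (reaching N) — 9 moves in all.
Check: order respected (K at step 2, A at step 4, M at step 8); 9 moves as required.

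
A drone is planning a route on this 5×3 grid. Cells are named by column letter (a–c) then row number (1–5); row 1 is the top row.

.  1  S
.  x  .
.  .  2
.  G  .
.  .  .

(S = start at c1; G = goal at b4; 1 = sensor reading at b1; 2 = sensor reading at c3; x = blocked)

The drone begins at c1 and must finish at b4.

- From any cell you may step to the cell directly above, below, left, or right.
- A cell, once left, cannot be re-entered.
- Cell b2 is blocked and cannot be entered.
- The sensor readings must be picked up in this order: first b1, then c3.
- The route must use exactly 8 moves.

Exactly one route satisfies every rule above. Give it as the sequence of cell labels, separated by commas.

The waypoints must appear in the order b1, c3, with no cell reused.
Route from c1: 2× left (reaching a1), 2× down (reaching a3), 2× right (reaching c3), down to c4, left to b4 — 8 moves in all.
Check: order respected (1 at step 1, 2 at step 6); 8 moves as required.

c1, b1, a1, a2, a3, b3, c3, c4, b4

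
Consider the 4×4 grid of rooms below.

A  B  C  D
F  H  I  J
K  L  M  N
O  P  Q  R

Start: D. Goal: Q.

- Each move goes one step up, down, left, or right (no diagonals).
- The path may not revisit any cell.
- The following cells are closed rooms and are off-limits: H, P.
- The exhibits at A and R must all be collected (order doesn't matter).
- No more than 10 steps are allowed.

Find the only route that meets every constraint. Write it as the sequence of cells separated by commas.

D, C, B, A, F, K, L, M, N, R, Q

The budget equals the shortest possible length, so every move has to be on a shortest route through the required cells.
Route from D: left 3 to A, down 2 to K, right 3 to N, down 1 to R, left 1 to Q — 10 moves in all.
Check: all required cells visited; 10 ≤ 10 moves.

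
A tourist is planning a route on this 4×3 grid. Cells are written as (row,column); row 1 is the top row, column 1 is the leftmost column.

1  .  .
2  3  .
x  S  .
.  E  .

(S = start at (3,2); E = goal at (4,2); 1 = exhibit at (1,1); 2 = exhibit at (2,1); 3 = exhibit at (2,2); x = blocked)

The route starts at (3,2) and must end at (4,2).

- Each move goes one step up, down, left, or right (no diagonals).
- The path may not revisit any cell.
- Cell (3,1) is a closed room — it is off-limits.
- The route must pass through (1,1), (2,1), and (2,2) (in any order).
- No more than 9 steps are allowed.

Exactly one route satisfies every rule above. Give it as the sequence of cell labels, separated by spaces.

The 9-move cap with required stops at (1,1), (2,1), (2,2) leaves no slack for detours.
Route from (3,2): up 1 to (2,2), left 1 to (2,1), up 1 to (1,1), right 2 to (1,3), down 3 to (4,3), left 1 to (4,2) — 9 moves in all.
Check: all required cells visited; 9 ≤ 9 moves.

(3,2) (2,2) (2,1) (1,1) (1,2) (1,3) (2,3) (3,3) (4,3) (4,2)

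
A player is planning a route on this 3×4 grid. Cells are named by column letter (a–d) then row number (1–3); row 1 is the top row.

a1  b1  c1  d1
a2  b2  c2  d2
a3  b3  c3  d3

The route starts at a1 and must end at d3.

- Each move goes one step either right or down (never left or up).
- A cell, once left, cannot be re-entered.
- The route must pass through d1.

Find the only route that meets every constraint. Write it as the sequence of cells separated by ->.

Moves only go right or down, so the column and row indices never decrease.
Route from a1: 3× right (reaching d1), 2× down (reaching d3) — 5 moves in all.
Check: all required cells visited.

a1 -> b1 -> c1 -> d1 -> d2 -> d3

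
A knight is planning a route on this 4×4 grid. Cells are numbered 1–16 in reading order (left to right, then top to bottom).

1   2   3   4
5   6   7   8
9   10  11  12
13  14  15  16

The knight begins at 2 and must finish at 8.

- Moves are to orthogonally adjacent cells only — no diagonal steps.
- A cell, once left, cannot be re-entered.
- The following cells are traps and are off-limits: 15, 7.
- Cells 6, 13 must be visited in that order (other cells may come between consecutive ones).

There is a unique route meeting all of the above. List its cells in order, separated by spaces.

2 6 5 9 13 14 10 11 12 8

The waypoints must appear in the order 6, 13, with no cell reused.
Route from 2: down 1 to 6, left 1 to 5, down 2 to 13, right 1 to 14, up 1 to 10, right 2 to 12, up 1 to 8 — 9 moves in all.
Check: order respected (6 at step 1, 13 at step 4).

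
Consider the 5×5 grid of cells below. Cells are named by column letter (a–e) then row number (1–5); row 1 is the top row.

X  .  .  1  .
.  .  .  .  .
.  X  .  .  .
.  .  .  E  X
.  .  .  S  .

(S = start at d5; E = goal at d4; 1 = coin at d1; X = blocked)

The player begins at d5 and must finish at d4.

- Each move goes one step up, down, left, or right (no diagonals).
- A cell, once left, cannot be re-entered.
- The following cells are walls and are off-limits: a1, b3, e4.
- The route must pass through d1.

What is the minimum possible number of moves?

Any route passes through d1 somewhere between d5 and d4. Summing Manhattan distances along the two legs (d5 → d1 → d4) gives a lower bound of 4 + 3 = 7 moves.
The shortest route satisfying every rule uses 9 moves: d5 → c5 → c4 → c3 → c2 → c1 → d1 → d2 → d3 → d4.
The no-revisit rule (legs can't share cells) pushes the minimum above the 7-move bound; an exhaustive check rules out every length from 7 to 8, leaving 9 as the minimum.

9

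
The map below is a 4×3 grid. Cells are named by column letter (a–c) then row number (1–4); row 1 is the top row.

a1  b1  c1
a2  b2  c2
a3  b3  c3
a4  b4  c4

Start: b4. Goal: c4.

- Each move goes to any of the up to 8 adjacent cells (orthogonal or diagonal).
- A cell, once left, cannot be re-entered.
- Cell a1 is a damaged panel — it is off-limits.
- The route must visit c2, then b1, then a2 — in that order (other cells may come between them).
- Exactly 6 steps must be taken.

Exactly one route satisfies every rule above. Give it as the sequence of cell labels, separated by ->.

The waypoints must appear in the order c2, b1, a2, with no cell reused.
Route from b4: up-right 1 to c3, up 1 to c2, up-left 1 to b1, down-left 1 to a2, down-right 2 to c4 — 6 moves in all.
Check: order respected (c2 at step 2, b1 at step 3, a2 at step 4); 6 moves as required.

b4 -> c3 -> c2 -> b1 -> a2 -> b3 -> c4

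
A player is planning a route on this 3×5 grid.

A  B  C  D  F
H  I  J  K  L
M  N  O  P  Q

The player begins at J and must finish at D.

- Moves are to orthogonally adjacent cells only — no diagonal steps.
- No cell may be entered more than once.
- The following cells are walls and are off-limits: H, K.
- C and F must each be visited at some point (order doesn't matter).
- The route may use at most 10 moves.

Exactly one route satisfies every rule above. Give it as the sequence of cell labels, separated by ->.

Any route must reach C and F and still end at D within 10 moves, so the order of the required stops is forced.
Route from J: up to C, left to B, 2× down (reaching N), 3× right (reaching Q), 2× up (reaching F), left to D — 10 moves in all.
Check: all required cells visited; 10 ≤ 10 moves.

J -> C -> B -> I -> N -> O -> P -> Q -> L -> F -> D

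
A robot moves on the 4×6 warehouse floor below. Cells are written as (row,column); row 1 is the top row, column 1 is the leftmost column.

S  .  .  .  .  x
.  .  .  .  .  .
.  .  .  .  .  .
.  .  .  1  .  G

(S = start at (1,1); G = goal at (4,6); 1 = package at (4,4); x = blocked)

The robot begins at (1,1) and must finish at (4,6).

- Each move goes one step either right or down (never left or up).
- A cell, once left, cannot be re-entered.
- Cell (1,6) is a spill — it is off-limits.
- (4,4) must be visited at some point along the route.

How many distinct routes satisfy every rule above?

20

A right/down-only route from (1,1) to (4,6) makes exactly 3 down-moves and 5 right-moves in some order.
With no other constraints that would be C(8,3) = 56 routes.
Split at (4,4) and multiply the segment counts (each segment already excludes blocked cells): (1,1)→(4,4): 20; (4,4)→(4,6): 1; product = 20.
That gives 20 routes.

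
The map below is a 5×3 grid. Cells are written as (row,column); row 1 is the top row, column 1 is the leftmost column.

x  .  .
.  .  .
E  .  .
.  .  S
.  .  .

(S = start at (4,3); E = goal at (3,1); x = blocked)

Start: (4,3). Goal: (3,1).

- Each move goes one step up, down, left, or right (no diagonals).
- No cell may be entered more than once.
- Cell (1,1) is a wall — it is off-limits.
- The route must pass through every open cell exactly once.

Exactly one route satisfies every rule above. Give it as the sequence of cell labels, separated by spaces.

Need to visit all 14 open cells exactly once, starting at (4,3) and ending at (3,1).
Cell (2,1) has only two open neighbours ((3,1) and (2,2)), so the path must pass straight through it: one of those is the cell it's entered from and the other is where it exits.
Route from (4,3): down to (5,3), 2× left (reaching (5,1)), up to (4,1), right to (4,2), up to (3,2), right to (3,3), 2× up (reaching (1,3)), left to (1,2), down to (2,2), left to (2,1), down to (3,1) — 13 moves in all.
Check: all 14 open cells covered.

(4,3) (5,3) (5,2) (5,1) (4,1) (4,2) (3,2) (3,3) (2,3) (1,3) (1,2) (2,2) (2,1) (3,1)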